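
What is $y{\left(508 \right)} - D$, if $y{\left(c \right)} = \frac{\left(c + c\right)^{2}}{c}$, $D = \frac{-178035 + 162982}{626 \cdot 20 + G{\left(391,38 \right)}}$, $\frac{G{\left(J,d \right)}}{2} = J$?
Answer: $\frac{27044717}{13302} \approx 2033.1$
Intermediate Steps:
$G{\left(J,d \right)} = 2 J$
$D = - \frac{15053}{13302}$ ($D = \frac{-178035 + 162982}{626 \cdot 20 + 2 \cdot 391} = - \frac{15053}{12520 + 782} = - \frac{15053}{13302} \approx -1.1316$)
$y{\left(c \right)} = 4 c$ ($y{\left(c \right)} = \frac{\left(2 c\right)^{2}}{c} = \frac{4 c^{2}}{c} = 4 c$)
$y{\left(508 \right)} - D = 4 \cdot 508 - - \frac{15053}{13302} = 2032 + \frac{15053}{13302} = \frac{27044717}{13302}$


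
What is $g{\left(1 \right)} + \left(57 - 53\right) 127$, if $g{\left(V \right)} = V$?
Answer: $509$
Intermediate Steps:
$g{\left(1 \right)} + \left(57 - 53\right) 127 = 1 + \left(57 - 53\right) 127 = 1 + 4 \cdot 127 = 1 + 508 = 509$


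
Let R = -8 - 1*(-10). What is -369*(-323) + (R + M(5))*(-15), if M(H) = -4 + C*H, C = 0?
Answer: 119217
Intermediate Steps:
R = 2 (R = -8 + 10 = 2)
M(H) = -4 (M(H) = -4 + 0*H = -4 + 0 = -4)
-369*(-323) + (R + M(5))*(-15) = -369*(-323) + (2 - 4)*(-15) = 119187 - 2*(-15) = 119187 + 30 = 119217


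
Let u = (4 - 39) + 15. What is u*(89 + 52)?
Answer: -2820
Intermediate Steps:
u = -20 (u = -35 + 15 = -20)
u*(89 + 52) = -20*(89 + 52) = -20*141 = -2820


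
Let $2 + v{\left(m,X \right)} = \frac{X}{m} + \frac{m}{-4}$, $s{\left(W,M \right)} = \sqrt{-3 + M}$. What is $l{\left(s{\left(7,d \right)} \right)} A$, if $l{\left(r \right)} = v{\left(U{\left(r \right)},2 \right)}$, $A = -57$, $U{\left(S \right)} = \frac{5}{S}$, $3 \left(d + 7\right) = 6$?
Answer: $114 - \frac{5073 i \sqrt{2}}{80} \approx 114.0 - 89.679 i$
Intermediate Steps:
$d = -5$ ($d = -7 + \frac{1}{3} \cdot 6 = -7 + 2 = -5$)
$v{\left(m,X \right)} = -2 - \frac{m}{4} + \frac{X}{m}$ ($v{\left(m,X \right)} = -2 + \left(\frac{X}{m} + \frac{m}{-4}\right) = -2 + \left(\frac{X}{m} + m \left(- \frac{1}{4}\right)\right) = -2 + \left(\frac{X}{m} - \frac{m}{4}\right) = -2 + \left(- \frac{m}{4} + \frac{X}{m}\right) = -2 - \frac{m}{4} + \frac{X}{m}$)
$l{\left(r \right)} = -2 - \frac{5}{4 r} + \frac{2 r}{5}$ ($l{\left(r \right)} = -2 - \frac{5 \frac{1}{r}}{4} + \frac{2}{5 \frac{1}{r}} = -2 - \frac{5}{4 r} + 2 \frac{r}{5} = -2 - \frac{5}{4 r} + \frac{2 r}{5}$)
$l{\left(s{\left(7,d \right)} \right)} A = \frac{-25 + 8 \sqrt{-3 - 5} \left(-5 + \sqrt{-3 - 5}\right)}{20 \sqrt{-3 - 5}} \left(-57\right) = \frac{-25 + 8 \sqrt{-8} \left(-5 + \sqrt{-8}\right)}{20 \sqrt{-8}} \left(-57\right) = \frac{-25 + 8 \cdot 2 i \sqrt{2} \left(-5 + 2 i \sqrt{2}\right)}{20 \cdot 2 i \sqrt{2}} \left(-57\right) = \frac{- \frac{i \sqrt{2}}{4} \left(-25 + 16 i \sqrt{2} \left(-5 + 2 i \sqrt{2}\right)\right)}{20} \left(-57\right) = - \frac{i \sqrt{2} \left(-25 + 16 i \sqrt{2} \left(-5 + 2 i \sqrt{2}\right)\right)}{80} \left(-57\right) = \frac{57 i \sqrt{2} \left(-25 + 16 i \sqrt{2} \left(-5 + 2 i \sqrt{2}\right)\right)}{80}$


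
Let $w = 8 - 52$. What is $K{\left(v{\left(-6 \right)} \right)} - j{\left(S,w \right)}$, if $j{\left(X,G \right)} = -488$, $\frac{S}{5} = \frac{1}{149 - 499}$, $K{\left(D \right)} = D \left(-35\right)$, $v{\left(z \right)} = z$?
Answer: $698$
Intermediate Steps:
$K{\left(D \right)} = - 35 D$
$w = -44$ ($w = 8 - 52 = -44$)
$S = - \frac{1}{70}$ ($S = \frac{5}{149 - 499} = \frac{5}{-350} = 5 \left(- \frac{1}{350}\right) = - \frac{1}{70} \approx -0.014286$)
$K{\left(v{\left(-6 \right)} \right)} - j{\left(S,w \right)} = \left(-35\right) \left(-6\right) - -488 = 210 + 488 = 698$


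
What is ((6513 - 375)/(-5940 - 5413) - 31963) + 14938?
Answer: -193290963/11353 ≈ -17026.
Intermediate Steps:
((6513 - 375)/(-5940 - 5413) - 31963) + 14938 = (6138/(-11353) - 31963) + 14938 = (6138*(-1/11353) - 31963) + 14938 = (-6138/11353 - 31963) + 14938 = -362882077/11353 + 14938 = -193290963/11353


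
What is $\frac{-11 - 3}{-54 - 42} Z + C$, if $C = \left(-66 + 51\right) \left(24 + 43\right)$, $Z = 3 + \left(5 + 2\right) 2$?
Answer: $- \frac{48121}{48} \approx -1002.5$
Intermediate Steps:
$Z = 17$ ($Z = 3 + 7 \cdot 2 = 3 + 14 = 17$)
$C = -1005$ ($C = \left(-15\right) 67 = -1005$)
$\frac{-11 - 3}{-54 - 42} Z + C = \frac{-11 - 3}{-54 - 42} \cdot 17 - 1005 = - \frac{14}{-96} \cdot 17 - 1005 = \left(-14\right) \left(- \frac{1}{96}\right) 17 - 1005 = \frac{7}{48} \cdot 17 - 1005 = \frac{119}{48} - 1005 = - \frac{48121}{48}$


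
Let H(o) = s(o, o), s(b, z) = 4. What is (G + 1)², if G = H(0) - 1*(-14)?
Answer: 361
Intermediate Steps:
H(o) = 4
G = 18 (G = 4 - 1*(-14) = 4 + 14 = 18)
(G + 1)² = (18 + 1)² = 19² = 361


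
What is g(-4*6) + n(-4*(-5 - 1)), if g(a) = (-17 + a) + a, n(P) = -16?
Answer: -81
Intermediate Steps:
g(a) = -17 + 2*a
g(-4*6) + n(-4*(-5 - 1)) = (-17 + 2*(-4*6)) - 16 = (-17 + 2*(-24)) - 16 = (-17 - 48) - 16 = -65 - 16 = -81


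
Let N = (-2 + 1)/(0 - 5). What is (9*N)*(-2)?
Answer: -18/5 ≈ -3.6000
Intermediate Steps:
N = ⅕ (N = -1/(-5) = -1*(-⅕) = ⅕ ≈ 0.20000)
(9*N)*(-2) = (9*(⅕))*(-2) = (9/5)*(-2) = -18/5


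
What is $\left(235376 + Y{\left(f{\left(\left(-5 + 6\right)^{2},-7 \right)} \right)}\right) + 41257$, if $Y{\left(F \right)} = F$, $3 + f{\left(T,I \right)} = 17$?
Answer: $276647$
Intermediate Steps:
$f{\left(T,I \right)} = 14$ ($f{\left(T,I \right)} = -3 + 17 = 14$)
$\left(235376 + Y{\left(f{\left(\left(-5 + 6\right)^{2},-7 \right)} \right)}\right) + 41257 = \left(235376 + 14\right) + 41257 = 235390 + 41257 = 276647$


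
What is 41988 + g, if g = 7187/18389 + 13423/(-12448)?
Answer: 9611159176965/228906272 ≈ 41987.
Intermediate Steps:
g = -157371771/228906272 (g = 7187*(1/18389) + 13423*(-1/12448) = 7187/18389 - 13423/12448 = -157371771/228906272 ≈ -0.68749)
41988 + g = 41988 - 157371771/228906272 = 9611159176965/228906272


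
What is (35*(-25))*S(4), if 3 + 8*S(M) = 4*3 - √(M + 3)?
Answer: -7875/8 + 875*√7/8 ≈ -695.00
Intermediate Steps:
S(M) = 9/8 - √(3 + M)/8 (S(M) = -3/8 + (4*3 - √(M + 3))/8 = -3/8 + (12 - √(3 + M))/8 = -3/8 + (3/2 - √(3 + M)/8) = 9/8 - √(3 + M)/8)
(35*(-25))*S(4) = (35*(-25))*(9/8 - √(3 + 4)/8) = -875*(9/8 - √7/8) = -7875/8 + 875*√7/8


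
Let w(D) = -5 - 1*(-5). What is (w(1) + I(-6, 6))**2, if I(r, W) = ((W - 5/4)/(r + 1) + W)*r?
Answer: 91809/100 ≈ 918.09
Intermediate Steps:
I(r, W) = r*(W + (-5/4 + W)/(1 + r)) (I(r, W) = ((W - 5*1/4)/(1 + r) + W)*r = ((W - 5/4)/(1 + r) + W)*r = ((-5/4 + W)/(1 + r) + W)*r = (W + (-5/4 + W)/(1 + r))*r = r*(W + (-5/4 + W)/(1 + r)))
w(D) = 0 (w(D) = -5 + 5 = 0)
(w(1) + I(-6, 6))**2 = (0 + (1/4)*(-6)*(-5 + 8*6 + 4*6*(-6))/(1 - 6))**2 = (0 + (1/4)*(-6)*(-5 + 48 - 144)/(-5))**2 = (0 + (1/4)*(-6)*(-1/5)*(-101))**2 = (0 - 303/10)**2 = (-303/10)**2 = 91809/100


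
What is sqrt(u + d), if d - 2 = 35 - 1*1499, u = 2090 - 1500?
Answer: 2*I*sqrt(218) ≈ 29.53*I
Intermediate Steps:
u = 590
d = -1462 (d = 2 + (35 - 1*1499) = 2 + (35 - 1499) = 2 - 1464 = -1462)
sqrt(u + d) = sqrt(590 - 1462) = sqrt(-872) = 2*I*sqrt(218)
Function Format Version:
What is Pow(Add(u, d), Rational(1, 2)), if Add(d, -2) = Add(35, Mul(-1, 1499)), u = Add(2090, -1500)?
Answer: Mul(2, I, Pow(218, Rational(1, 2))) ≈ Mul(29.530, I)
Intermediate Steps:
u = 590
d = -1462 (d = Add(2, Add(35, Mul(-1, 1499))) = Add(2, Add(35, -1499)) = Add(2, -1464) = -1462)
Pow(Add(u, d), Rational(1, 2)) = Pow(Add(590, -1462), Rational(1, 2)) = Pow(-872, Rational(1, 2)) = Mul(2, I, Pow(218, Rational(1, 2)))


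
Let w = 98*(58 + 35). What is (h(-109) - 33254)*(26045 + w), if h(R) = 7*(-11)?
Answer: -1171884629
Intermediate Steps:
h(R) = -77
w = 9114 (w = 98*93 = 9114)
(h(-109) - 33254)*(26045 + w) = (-77 - 33254)*(26045 + 9114) = -33331*35159 = -1171884629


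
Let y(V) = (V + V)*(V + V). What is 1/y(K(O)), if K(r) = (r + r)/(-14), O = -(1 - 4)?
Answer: 49/36 ≈ 1.3611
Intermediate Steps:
O = 3 (O = -1*(-3) = 3)
K(r) = -r/7 (K(r) = (2*r)*(-1/14) = -r/7)
y(V) = 4*V² (y(V) = (2*V)*(2*V) = 4*V²)
1/y(K(O)) = 1/(4*(-⅐*3)²) = 1/(4*(-3/7)²) = 1/(4*(9/49)) = 1/(36/49) = 49/36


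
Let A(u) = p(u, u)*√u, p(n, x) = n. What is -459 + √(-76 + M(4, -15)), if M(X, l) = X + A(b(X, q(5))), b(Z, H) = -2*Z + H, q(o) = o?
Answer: -459 + √(-72 - 3*I*√3) ≈ -458.69 - 8.4908*I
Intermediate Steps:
b(Z, H) = H - 2*Z
A(u) = u^(3/2) (A(u) = u*√u = u^(3/2))
M(X, l) = X + (5 - 2*X)^(3/2)
-459 + √(-76 + M(4, -15)) = -459 + √(-76 + (4 + (5 - 2*4)^(3/2))) = -459 + √(-76 + (4 + (5 - 8)^(3/2))) = -459 + √(-76 + (4 + (-3)^(3/2))) = -459 + √(-76 + (4 - 3*I*√3)) = -459 + √(-72 - 3*I*√3)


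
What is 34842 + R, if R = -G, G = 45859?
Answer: -11017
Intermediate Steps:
R = -45859 (R = -1*45859 = -45859)
34842 + R = 34842 - 45859 = -11017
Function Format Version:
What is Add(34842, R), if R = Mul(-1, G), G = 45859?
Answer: -11017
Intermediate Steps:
R = -45859 (R = Mul(-1, 45859) = -45859)
Add(34842, R) = Add(34842, -45859) = -11017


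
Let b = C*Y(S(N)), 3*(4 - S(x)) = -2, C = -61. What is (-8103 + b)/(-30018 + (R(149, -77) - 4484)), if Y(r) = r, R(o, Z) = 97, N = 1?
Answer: 25163/103215 ≈ 0.24379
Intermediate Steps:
S(x) = 14/3 (S(x) = 4 - ⅓*(-2) = 4 + ⅔ = 14/3)
b = -854/3 (b = -61*14/3 = -854/3 ≈ -284.67)
(-8103 + b)/(-30018 + (R(149, -77) - 4484)) = (-8103 - 854/3)/(-30018 + (97 - 4484)) = -25163/(3*(-30018 - 4387)) = -25163/3/(-34405) = -25163/3*(-1/34405) = 25163/103215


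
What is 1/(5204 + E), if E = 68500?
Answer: 1/73704 ≈ 1.3568e-5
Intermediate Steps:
1/(5204 + E) = 1/(5204 + 68500) = 1/73704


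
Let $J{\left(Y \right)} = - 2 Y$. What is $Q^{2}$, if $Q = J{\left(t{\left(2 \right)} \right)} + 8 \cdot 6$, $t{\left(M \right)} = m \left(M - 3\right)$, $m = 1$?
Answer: $2500$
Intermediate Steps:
$t{\left(M \right)} = -3 + M$ ($t{\left(M \right)} = 1 \left(M - 3\right) = 1 \left(-3 + M\right) = -3 + M$)
$Q = 50$ ($Q = - 2 \left(-3 + 2\right) + 8 \cdot 6 = \left(-2\right) \left(-1\right) + 48 = 2 + 48 = 50$)
$Q^{2} = 50^{2} = 2500$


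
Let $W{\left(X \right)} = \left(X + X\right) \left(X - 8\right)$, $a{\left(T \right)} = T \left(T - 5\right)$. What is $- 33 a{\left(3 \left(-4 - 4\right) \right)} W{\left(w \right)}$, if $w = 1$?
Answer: $321552$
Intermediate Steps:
$a{\left(T \right)} = T \left(-5 + T\right)$
$W{\left(X \right)} = 2 X \left(-8 + X\right)$
$- 33 a{\left(3 \left(-4 - 4\right) \right)} W{\left(w \right)} = - 33 \cdot 3 \left(-4 - 4\right) \left(-5 + 3 \left(-4 - 4\right)\right) 2 \cdot 1 \left(-8 + 1\right) = - 33 \cdot 3 \left(-8\right) \left(-5 + 3 \left(-8\right)\right) 2 \cdot 1 \left(-7\right) = - 33 \left(- 24 \left(-5 - 24\right)\right) \left(-14\right) = - 33 \left(\left(-24\right) \left(-29\right)\right) \left(-14\right) = \left(-33\right) 696 \left(-14\right) = \left(-22968\right) \left(-14\right) = 321552$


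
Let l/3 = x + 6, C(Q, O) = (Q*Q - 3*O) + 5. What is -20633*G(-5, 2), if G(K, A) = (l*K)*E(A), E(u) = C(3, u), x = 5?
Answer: 27235560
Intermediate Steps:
C(Q, O) = 5 + Q² - 3*O (C(Q, O) = (Q² - 3*O) + 5 = 5 + Q² - 3*O)
E(u) = 14 - 3*u (E(u) = 5 + 3² - 3*u = 5 + 9 - 3*u = 14 - 3*u)
l = 33 (l = 3*(5 + 6) = 3*11 = 33)
G(K, A) = 33*K*(14 - 3*A) (G(K, A) = (33*K)*(14 - 3*A) = 33*K*(14 - 3*A))
-20633*G(-5, 2) = -680889*(-5)*(14 - 3*2) = -680889*(-5)*(14 - 6) = -680889*(-5)*8 = -20633*(-1320) = 27235560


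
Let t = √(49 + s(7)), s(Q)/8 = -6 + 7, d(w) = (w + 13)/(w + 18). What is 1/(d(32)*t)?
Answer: 10*√57/513 ≈ 0.14717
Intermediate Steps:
d(w) = (13 + w)/(18 + w)
s(Q) = 8 (s(Q) = 8*(-6 + 7) = 8*1 = 8)
t = √57 (t = √(49 + 8) = √57 ≈ 7.5498)
1/(d(32)*t) = 1/((((13 + 32)/(18 + 32)))*(√57)) = (√57/57)/((45/50)) = (√57/57)/(((1/50)*45)) = (√57/57)/(9/10) = 10*(√57/57)/9 = 10*√57/513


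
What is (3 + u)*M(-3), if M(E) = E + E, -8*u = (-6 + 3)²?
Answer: -45/4 ≈ -11.250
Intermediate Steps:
u = -9/8 (u = -(-6 + 3)²/8 = -⅛*(-3)² = -⅛*9 = -9/8 ≈ -1.1250)
M(E) = 2*E
(3 + u)*M(-3) = (3 - 9/8)*(2*(-3)) = (15/8)*(-6) = -45/4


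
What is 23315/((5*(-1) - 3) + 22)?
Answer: 23315/14 ≈ 1665.4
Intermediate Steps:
23315/((5*(-1) - 3) + 22) = 23315/((-5 - 3) + 22) = 23315/(-8 + 22) = 23315/14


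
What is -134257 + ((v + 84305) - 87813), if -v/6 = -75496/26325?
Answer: -1208736883/8775 ≈ -1.3775e+5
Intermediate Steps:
v = 150992/8775 (v = -(-452976)/26325 = -6*(-75496/26325) = 150992/8775 ≈ 17.207)
-134257 + ((v + 84305) - 87813) = -134257 + ((150992/8775 + 84305) - 87813) = -134257 + (739927367/8775 - 87813) = -134257 - 30631708/8775 = -1208736883/8775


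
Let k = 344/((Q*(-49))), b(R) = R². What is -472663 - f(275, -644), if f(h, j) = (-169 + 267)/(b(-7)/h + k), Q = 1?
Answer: -43577735387/92199 ≈ -4.7265e+5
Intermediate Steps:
k = -344/49 (k = 344/((1*(-49))) = 344/(-49) = 344*(-1/49) = -344/49 ≈ -7.0204)
f(h, j) = 98/(-344/49 + 49/h) (f(h, j) = (-169 + 267)/((-7)²/h - 344/49) = 98/(49/h - 344/49) = 98/(-344/49 + 49/h))
-472663 - f(275, -644) = -472663 - 4802*275/(2401 - 344*275) = -472663 - 4802*275/(2401 - 94600) = -472663 - 4802*275/(-92199) = -472663 - 4802*275*(-1)/92199 = -472663 - 1*(-1320550/92199) = -472663 + 1320550/92199 = -43577735387/92199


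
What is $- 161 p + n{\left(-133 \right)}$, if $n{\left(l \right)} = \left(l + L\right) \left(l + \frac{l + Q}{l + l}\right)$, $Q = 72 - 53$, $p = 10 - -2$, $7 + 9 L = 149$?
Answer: $\frac{857324}{63} \approx 13608.0$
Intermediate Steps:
$L = \frac{142}{9}$ ($L = - \frac{7}{9} + \frac{1}{9} \cdot 149 = - \frac{7}{9} + \frac{149}{9} = \frac{142}{9} \approx 15.778$)
$p = 12$ ($p = 10 + 2 = 12$)
$Q = 19$ ($Q = 72 - 53 = 19$)
$n{\left(l \right)} = \left(\frac{142}{9} + l\right) \left(l + \frac{19 + l}{2 l}\right)$ ($n{\left(l \right)} = \left(l + \frac{142}{9}\right) \left(l + \frac{l + 19}{l + l}\right) = \left(\frac{142}{9} + l\right) \left(l + \frac{19 + l}{2 l}\right)$)
$- 161 p + n{\left(-133 \right)} = \left(-161\right) 12 + \frac{2698 - 133 \left(313 + 18 \left(-133\right)^{2} + 293 \left(-133\right)\right)}{18 \left(-133\right)} = -1932 + \frac{1}{18} \left(- \frac{1}{133}\right) \left(2698 - 133 \left(313 + 18 \cdot 17689 - 38969\right)\right) = -1932 + \frac{1}{18} \left(- \frac{1}{133}\right) \left(2698 - 133 \left(313 + 318402 - 38969\right)\right) = -1932 + \frac{1}{18} \left(- \frac{1}{133}\right) \left(2698 - 37206218\right) = -1932 + \frac{1}{18} \left(- \frac{1}{133}\right) \left(-37203520\right) = -1932 + \frac{979040}{63} = \frac{857324}{63}$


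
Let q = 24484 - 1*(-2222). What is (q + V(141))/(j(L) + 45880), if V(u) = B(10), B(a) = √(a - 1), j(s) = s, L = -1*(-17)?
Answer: 8903/15299 ≈ 0.58193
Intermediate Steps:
L = 17
q = 26706 (q = 24484 + 2222 = 26706)
B(a) = √(-1 + a)
V(u) = 3 (V(u) = √(-1 + 10) = √9 = 3)
(q + V(141))/(j(L) + 45880) = (26706 + 3)/(17 + 45880) = 26709/45897 = 26709*(1/45897) = 8903/15299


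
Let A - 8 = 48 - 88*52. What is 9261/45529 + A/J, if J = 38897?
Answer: 154434037/1770941513 ≈ 0.087204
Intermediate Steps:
A = -4520 (A = 8 + (48 - 88*52) = 8 + (48 - 4576) = 8 - 4528 = -4520)
9261/45529 + A/J = 9261/45529 - 4520/38897 = 154434037/1770941513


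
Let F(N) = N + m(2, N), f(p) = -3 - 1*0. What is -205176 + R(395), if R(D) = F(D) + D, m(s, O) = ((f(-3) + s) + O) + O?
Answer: -203597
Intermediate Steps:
f(p) = -3 (f(p) = -3 + 0 = -3)
m(s, O) = -3 + s + 2*O (m(s, O) = ((-3 + s) + O) + O = (-3 + O + s) + O = -3 + s + 2*O)
F(N) = -1 + 3*N (F(N) = N + (-3 + 2 + 2*N) = N + (-1 + 2*N) = -1 + 3*N)
R(D) = -1 + 4*D (R(D) = (-1 + 3*D) + D = -1 + 4*D)
-205176 + R(395) = -205176 + (-1 + 4*395) = -205176 + (-1 + 1580) = -205176 + 1579 = -203597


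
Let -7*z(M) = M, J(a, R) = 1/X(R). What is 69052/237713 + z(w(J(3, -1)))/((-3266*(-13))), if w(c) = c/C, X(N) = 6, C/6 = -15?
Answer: 226168190657/778588859880 ≈ 0.29048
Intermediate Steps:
C = -90 (C = 6*(-15) = -90)
J(a, R) = ⅙ (J(a, R) = 1/6 = ⅙)
w(c) = -c/90 (w(c) = c/(-90) = c*(-1/90) = -c/90)
z(M) = -M/7
69052/237713 + z(w(J(3, -1)))/((-3266*(-13))) = 69052/237713 + (-(-1)/(630*6))/((-3266*(-13))) = 69052*(1/237713) - ⅐*(-1/540)/42458 = 69052/237713 + (1/3780)*(1/42458) = 69052/237713 + 1/160491240 = 226168190657/778588859880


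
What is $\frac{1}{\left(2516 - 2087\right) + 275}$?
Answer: $\frac{1}{704} \approx 0.0014205$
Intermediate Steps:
$\frac{1}{\left(2516 - 2087\right) + 275} = \frac{1}{429 + 275} = \frac{1}{704}$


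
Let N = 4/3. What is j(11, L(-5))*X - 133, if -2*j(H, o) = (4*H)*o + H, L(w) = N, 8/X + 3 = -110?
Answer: -44251/339 ≈ -130.53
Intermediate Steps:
N = 4/3 (N = 4*(⅓) = 4/3 ≈ 1.3333)
X = -8/113 (X = 8/(-3 - 110) = 8/(-113) = 8*(-1/113) = -8/113 ≈ -0.070796)
L(w) = 4/3
j(H, o) = -H/2 - 2*H*o (j(H, o) = -((4*H)*o + H)/2 = -(4*H*o + H)/2 = -(H + 4*H*o)/2 = -H/2 - 2*H*o)
j(11, L(-5))*X - 133 = -½*11*(1 + 4*(4/3))*(-8/113) - 133 = -½*11*(1 + 16/3)*(-8/113) - 133 = -½*11*19/3*(-8/113) - 133 = -209/6*(-8/113) - 133 = 836/339 - 133 = -44251/339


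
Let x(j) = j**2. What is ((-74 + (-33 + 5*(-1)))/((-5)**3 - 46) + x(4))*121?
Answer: 344608/171 ≈ 2015.3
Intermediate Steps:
((-74 + (-33 + 5*(-1)))/((-5)**3 - 46) + x(4))*121 = ((-74 + (-33 + 5*(-1)))/((-5)**3 - 46) + 4**2)*121 = ((-74 + (-33 - 5))/(-125 - 46) + 16)*121 = ((-74 - 38)/(-171) + 16)*121 = (-112*(-1/171) + 16)*121 = (112/171 + 16)*121 = (2848/171)*121 = 344608/171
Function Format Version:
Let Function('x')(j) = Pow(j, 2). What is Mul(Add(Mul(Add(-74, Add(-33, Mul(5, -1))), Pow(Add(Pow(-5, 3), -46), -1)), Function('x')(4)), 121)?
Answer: Rational(344608, 171) ≈ 2015.3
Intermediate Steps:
Mul(Add(Mul(Add(-74, Add(-33, Mul(5, -1))), Pow(Add(Pow(-5, 3), -46), -1)), Function('x')(4)), 121) = Mul(Add(Mul(Add(-74, Add(-33, Mul(5, -1))), Pow(Add(Pow(-5, 3), -46), -1)), Pow(4, 2)), 121) = Mul(Add(Mul(Add(-74, Add(-33, -5)), Pow(Add(-125, -46), -1)), 16), 121) = Mul(Add(Mul(Add(-74, -38), Pow(-171, -1)), 16), 121) = Mul(Add(Mul(-112, Rational(-1, 171)), 16), 121) = Mul(Add(Rational(112, 171), 16), 121) = Mul(Rational(2848, 171), 121) = Rational(344608, 171)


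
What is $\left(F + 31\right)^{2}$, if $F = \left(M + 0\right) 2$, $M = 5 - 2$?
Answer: $1369$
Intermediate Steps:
$M = 3$
$F = 6$ ($F = \left(3 + 0\right) 2 = 3 \cdot 2 = 6$)
$\left(F + 31\right)^{2} = \left(6 + 31\right)^{2} = 37^{2} = 1369$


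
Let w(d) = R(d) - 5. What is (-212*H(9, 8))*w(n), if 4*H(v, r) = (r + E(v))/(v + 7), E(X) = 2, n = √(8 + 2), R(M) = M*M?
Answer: -1325/8 ≈ -165.63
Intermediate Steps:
R(M) = M²
n = √10 ≈ 3.1623
H(v, r) = (2 + r)/(4*(7 + v)) (H(v, r) = ((r + 2)/(v + 7))/4 = ((2 + r)/(7 + v))/4 = (2 + r)/(4*(7 + v)))
w(d) = -5 + d² (w(d) = d² - 5 = -5 + d²)
(-212*H(9, 8))*w(n) = (-53*(2 + 8)/(7 + 9))*(-5 + (√10)²) = (-53*10/16)*(-5 + 10) = -53*10/16*5 = -212*5/32*5 = -265/8*5 = -1325/8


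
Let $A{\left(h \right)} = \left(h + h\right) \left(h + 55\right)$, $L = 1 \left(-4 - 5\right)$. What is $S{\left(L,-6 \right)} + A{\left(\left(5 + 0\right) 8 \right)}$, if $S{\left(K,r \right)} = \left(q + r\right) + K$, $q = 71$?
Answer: $7656$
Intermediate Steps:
$L = -9$ ($L = 1 \left(-9\right) = -9$)
$S{\left(K,r \right)} = 71 + K + r$ ($S{\left(K,r \right)} = \left(71 + r\right) + K = 71 + K + r$)
$A{\left(h \right)} = 2 h \left(55 + h\right)$
$S{\left(L,-6 \right)} + A{\left(\left(5 + 0\right) 8 \right)} = \left(71 - 9 - 6\right) + 2 \left(5 + 0\right) 8 \left(55 + \left(5 + 0\right) 8\right) = 56 + 2 \cdot 5 \cdot 8 \left(55 + 5 \cdot 8\right) = 56 + 2 \cdot 40 \left(55 + 40\right) = 56 + 2 \cdot 40 \cdot 95 = 56 + 7600 = 7656$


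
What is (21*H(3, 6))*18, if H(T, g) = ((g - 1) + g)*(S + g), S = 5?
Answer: 45738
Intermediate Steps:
H(T, g) = (-1 + 2*g)*(5 + g) (H(T, g) = ((g - 1) + g)*(5 + g) = ((-1 + g) + g)*(5 + g) = (-1 + 2*g)*(5 + g))
(21*H(3, 6))*18 = (21*(-5 + 2*6² + 9*6))*18 = (21*(-5 + 2*36 + 54))*18 = (21*(-5 + 72 + 54))*18 = (21*121)*18 = 2541*18 = 45738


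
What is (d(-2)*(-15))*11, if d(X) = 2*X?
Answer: 660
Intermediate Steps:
(d(-2)*(-15))*11 = ((2*(-2))*(-15))*11 = -4*(-15)*11 = 60*11 = 660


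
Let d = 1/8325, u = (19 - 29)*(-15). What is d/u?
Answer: 1/1248750 ≈ 8.0080e-7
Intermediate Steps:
u = 150 (u = -10*(-15) = 150)
d = 1/8325 ≈ 0.00012012
d/u = (1/8325)/150 = (1/8325)*(1/150) = 1/1248750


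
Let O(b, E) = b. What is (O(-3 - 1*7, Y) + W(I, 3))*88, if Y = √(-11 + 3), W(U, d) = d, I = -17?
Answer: -616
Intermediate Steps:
Y = 2*I*√2 (Y = √(-8) = 2*I*√2 ≈ 2.8284*I)
(O(-3 - 1*7, Y) + W(I, 3))*88 = ((-3 - 1*7) + 3)*88 = ((-3 - 7) + 3)*88 = (-10 + 3)*88 = -7*88 = -616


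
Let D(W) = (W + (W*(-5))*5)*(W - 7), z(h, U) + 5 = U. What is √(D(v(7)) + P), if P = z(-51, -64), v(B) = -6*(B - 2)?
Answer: I*√26709 ≈ 163.43*I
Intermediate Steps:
z(h, U) = -5 + U
v(B) = 12 - 6*B (v(B) = -6*(-2 + B) = 12 - 6*B)
P = -69 (P = -5 - 64 = -69)
D(W) = -24*W*(-7 + W) (D(W) = (W - 5*W*5)*(-7 + W) = (W - 25*W)*(-7 + W) = (-24*W)*(-7 + W) = -24*W*(-7 + W))
√(D(v(7)) + P) = √(24*(12 - 6*7)*(7 - (12 - 6*7)) - 69) = √(24*(12 - 42)*(7 - (12 - 42)) - 69) = √(24*(-30)*(7 - 1*(-30)) - 69) = √(24*(-30)*(7 + 30) - 69) = √(24*(-30)*37 - 69) = √(-26640 - 69) = √(-26709) = I*√26709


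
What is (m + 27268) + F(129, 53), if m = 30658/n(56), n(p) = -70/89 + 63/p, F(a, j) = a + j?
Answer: 28443946/241 ≈ 1.1802e+5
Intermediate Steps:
n(p) = -70/89 + 63/p (n(p) = -70*1/89 + 63/p = -70/89 + 63/p)
m = 21828496/241 (m = 30658/(-70/89 + 63/56) = 30658/(-70/89 + 63*(1/56)) = 30658/(-70/89 + 9/8) = 30658/(241/712) = 30658*(712/241) = 21828496/241 ≈ 90575.)
(m + 27268) + F(129, 53) = (21828496/241 + 27268) + (129 + 53) = 28400084/241 + 182 = 28443946/241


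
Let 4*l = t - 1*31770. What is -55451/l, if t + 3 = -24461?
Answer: 110902/28117 ≈ 3.9443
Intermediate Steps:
t = -24464 (t = -3 - 24461 = -24464)
l = -28117/2 (l = (-24464 - 1*31770)/4 = (-24464 - 31770)/4 = (¼)*(-56234) = -28117/2 ≈ -14059.)
-55451/l = -55451/(-28117/2) = -55451*(-2/28117) = 110902/28117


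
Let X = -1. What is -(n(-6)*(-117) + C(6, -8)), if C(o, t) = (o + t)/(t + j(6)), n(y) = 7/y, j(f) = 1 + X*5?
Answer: -410/3 ≈ -136.67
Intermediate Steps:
j(f) = -4 (j(f) = 1 - 1*5 = 1 - 5 = -4)
C(o, t) = (o + t)/(-4 + t) (C(o, t) = (o + t)/(t - 4) = (o + t)/(-4 + t))
-(n(-6)*(-117) + C(6, -8)) = -((7/(-6))*(-117) + (6 - 8)/(-4 - 8)) = -((7*(-1/6))*(-117) - 2/(-12)) = -(-7/6*(-117) - 1/12*(-2)) = -(273/2 + 1/6) = -1*410/3 = -410/3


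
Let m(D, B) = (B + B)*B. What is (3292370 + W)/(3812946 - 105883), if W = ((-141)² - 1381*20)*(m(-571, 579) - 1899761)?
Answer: 9516682551/3707063 ≈ 2567.2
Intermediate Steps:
m(D, B) = 2*B² (m(D, B) = (2*B)*B = 2*B²)
W = 9513390181 (W = ((-141)² - 1381*20)*(2*579² - 1899761) = (19881 - 27620)*(2*335241 - 1899761) = -7739*(670482 - 1899761) = -7739*(-1229279) = 9513390181)
(3292370 + W)/(3812946 - 105883) = (3292370 + 9513390181)/(3812946 - 105883) = 9516682551/3707063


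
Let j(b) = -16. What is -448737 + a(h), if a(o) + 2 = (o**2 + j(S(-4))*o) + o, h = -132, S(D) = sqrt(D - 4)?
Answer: -429335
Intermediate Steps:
S(D) = sqrt(-4 + D)
a(o) = -2 + o**2 - 15*o (a(o) = -2 + ((o**2 - 16*o) + o) = -2 + (o**2 - 15*o) = -2 + o**2 - 15*o)
-448737 + a(h) = -448737 + (-2 + (-132)**2 - 15*(-132)) = -448737 + (-2 + 17424 + 1980) = -448737 + 19402 = -429335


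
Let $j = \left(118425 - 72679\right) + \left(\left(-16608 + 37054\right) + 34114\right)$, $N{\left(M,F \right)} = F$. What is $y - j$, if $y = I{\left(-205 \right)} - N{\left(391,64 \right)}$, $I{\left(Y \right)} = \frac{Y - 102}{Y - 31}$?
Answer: $- \frac{23687013}{236} \approx -1.0037 \cdot 10^{5}$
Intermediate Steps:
$I{\left(Y \right)} = \frac{-102 + Y}{-31 + Y}$
$j = 100306$ ($j = 45746 + \left(20446 + 34114\right) = 45746 + 54560 = 100306$)
$y = - \frac{14797}{236}$ ($y = \frac{-102 - 205}{-31 - 205} - 64 = \frac{1}{-236} \left(-307\right) - 64 = \left(- \frac{1}{236}\right) \left(-307\right) - 64 = \frac{307}{236} - 64 = - \frac{14797}{236} \approx -62.699$)
$y - j = - \frac{14797}{236} - 100306 = - \frac{23687013}{236}$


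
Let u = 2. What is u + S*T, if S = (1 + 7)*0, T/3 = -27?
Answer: 2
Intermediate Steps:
T = -81 (T = 3*(-27) = -81)
S = 0 (S = 8*0 = 0)
u + S*T = 2 + 0*(-81) = 2 + 0 = 2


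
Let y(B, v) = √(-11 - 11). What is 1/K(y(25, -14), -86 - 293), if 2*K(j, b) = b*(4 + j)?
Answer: -4/7201 + I*√22/7201 ≈ -0.00055548 + 0.00065136*I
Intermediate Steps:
y(B, v) = I*√22 (y(B, v) = √(-22) = I*√22)
K(j, b) = b*(4 + j)/2 (K(j, b) = (b*(4 + j))/2 = b*(4 + j)/2)
1/K(y(25, -14), -86 - 293) = 1/((-86 - 293)*(4 + I*√22)/2) = 1/((½)*(-379)*(4 + I*√22)) = 1/(-758 - 379*I*√22/2)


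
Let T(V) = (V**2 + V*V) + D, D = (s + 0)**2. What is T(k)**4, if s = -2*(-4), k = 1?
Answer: 18974736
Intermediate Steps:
s = 8
D = 64 (D = (8 + 0)**2 = 8**2 = 64)
T(V) = 64 + 2*V**2 (T(V) = (V**2 + V*V) + 64 = (V**2 + V**2) + 64 = 2*V**2 + 64 = 64 + 2*V**2)
T(k)**4 = (64 + 2*1**2)**4 = (64 + 2*1)**4 = (64 + 2)**4 = 66**4 = 18974736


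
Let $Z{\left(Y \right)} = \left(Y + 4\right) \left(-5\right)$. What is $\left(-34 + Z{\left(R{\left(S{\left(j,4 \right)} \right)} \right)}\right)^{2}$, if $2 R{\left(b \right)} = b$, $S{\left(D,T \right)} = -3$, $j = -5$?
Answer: $\frac{8649}{4} \approx 2162.3$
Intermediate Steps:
$R{\left(b \right)} = \frac{b}{2}$
$Z{\left(Y \right)} = -20 - 5 Y$ ($Z{\left(Y \right)} = \left(4 + Y\right) \left(-5\right) = -20 - 5 Y$)
$\left(-34 + Z{\left(R{\left(S{\left(j,4 \right)} \right)} \right)}\right)^{2} = \left(-34 - \left(20 + 5 \cdot \frac{1}{2} \left(-3\right)\right)\right)^{2} = \left(-34 - \frac{25}{2}\right)^{2} = \left(- \frac{93}{2}\right)^{2} = \frac{8649}{4}$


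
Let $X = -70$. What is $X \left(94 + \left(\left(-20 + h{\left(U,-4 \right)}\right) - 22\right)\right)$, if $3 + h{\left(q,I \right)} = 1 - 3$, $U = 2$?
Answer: $-3290$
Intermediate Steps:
$h{\left(q,I \right)} = -5$ ($h{\left(q,I \right)} = -3 + \left(1 - 3\right) = -3 - 2 = -5$)
$X \left(94 + \left(\left(-20 + h{\left(U,-4 \right)}\right) - 22\right)\right) = - 70 \left(94 - 47\right) = \left(-70\right) 47 = -3290$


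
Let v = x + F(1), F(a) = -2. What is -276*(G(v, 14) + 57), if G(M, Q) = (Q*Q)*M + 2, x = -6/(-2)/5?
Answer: 297252/5 ≈ 59450.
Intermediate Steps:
x = 3/5 (x = -6*(-1/2)*(1/5) = 3*(1/5) = 3/5 ≈ 0.60000)
v = -7/5 (v = 3/5 - 2 = -7/5 ≈ -1.4000)
G(M, Q) = 2 + M*Q**2 (G(M, Q) = Q**2*M + 2 = M*Q**2 + 2 = 2 + M*Q**2)
-276*(G(v, 14) + 57) = -276*((2 - 7/5*14**2) + 57) = -276*((2 - 7/5*196) + 57) = -276*((2 - 1372/5) + 57) = -276*(-1362/5 + 57) = -276*(-1077/5) = 297252/5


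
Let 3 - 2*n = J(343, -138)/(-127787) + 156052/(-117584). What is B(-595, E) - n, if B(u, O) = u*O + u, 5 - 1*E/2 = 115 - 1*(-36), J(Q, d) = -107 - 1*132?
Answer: 1300796737712537/7512853304 ≈ 1.7314e+5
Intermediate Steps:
J(Q, d) = -239 (J(Q, d) = -107 - 132 = -239)
E = -292 (E = 10 - 2*(115 - 1*(-36)) = 10 - 2*(115 + 36) = 10 - 2*151 = 10 - 302 = -292)
B(u, O) = u + O*u (B(u, O) = O*u + u = u + O*u)
n = 16247608543/7512853304 (n = 3/2 - (-239/(-127787) + 156052/(-117584))/2 = 3/2 - (-239*(-1/127787) + 156052*(-1/117584))/2 = 3/2 - (239/127787 - 39013/29396)/2 = 3/2 - ½*(-4978328587/3756426652) = 3/2 + 4978328587/7512853304 = 16247608543/7512853304 ≈ 2.1626)
B(-595, E) - n = -595*(1 - 292) - 1*16247608543/7512853304 = -595*(-291) - 16247608543/7512853304 = 173145 - 16247608543/7512853304 = 1300796737712537/7512853304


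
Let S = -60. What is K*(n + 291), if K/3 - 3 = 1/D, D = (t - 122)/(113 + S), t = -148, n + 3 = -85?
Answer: 153671/90 ≈ 1707.5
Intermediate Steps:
n = -88 (n = -3 - 85 = -88)
D = -270/53 (D = (-148 - 122)/(113 - 60) = -270/53 ≈ -5.0943)
K = 757/90 (K = 9 + 3/(-270/53) = 9 + 3*(-53/270) = 9 - 53/90 = 757/90 ≈ 8.4111)
K*(n + 291) = 757*(-88 + 291)/90 = (757/90)*203 = 153671/90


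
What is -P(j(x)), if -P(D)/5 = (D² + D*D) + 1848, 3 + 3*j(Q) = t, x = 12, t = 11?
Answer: 83800/9 ≈ 9311.1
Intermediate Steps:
j(Q) = 8/3 (j(Q) = -1 + (⅓)*11 = -1 + 11/3 = 8/3)
P(D) = -9240 - 10*D² (P(D) = -5*((D² + D*D) + 1848) = -5*((D² + D²) + 1848) = -5*(2*D² + 1848) = -5*(1848 + 2*D²) = -9240 - 10*D²)
-P(j(x)) = -(-9240 - 10*(8/3)²) = -(-9240 - 10*64/9) = -(-9240 - 640/9) = -1*(-83800/9) = 83800/9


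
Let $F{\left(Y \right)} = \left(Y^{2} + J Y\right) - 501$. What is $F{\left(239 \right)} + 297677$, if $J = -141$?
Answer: $320598$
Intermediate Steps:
$F{\left(Y \right)} = -501 + Y^{2} - 141 Y$ ($F{\left(Y \right)} = \left(Y^{2} - 141 Y\right) - 501 = -501 + Y^{2} - 141 Y$)
$F{\left(239 \right)} + 297677 = \left(-501 + 239^{2} - 33699\right) + 297677 = \left(-501 + 57121 - 33699\right) + 297677 = 22921 + 297677 = 320598$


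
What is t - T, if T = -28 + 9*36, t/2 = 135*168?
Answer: 45064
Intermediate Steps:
t = 45360 (t = 2*(135*168) = 2*22680 = 45360)
T = 296 (T = -28 + 324 = 296)
t - T = 45360 - 1*296 = 45360 - 296 = 45064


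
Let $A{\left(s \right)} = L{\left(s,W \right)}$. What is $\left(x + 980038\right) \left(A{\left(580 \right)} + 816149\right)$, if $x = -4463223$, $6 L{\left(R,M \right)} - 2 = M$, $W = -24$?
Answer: $- \frac{8528355548660}{3} \approx -2.8428 \cdot 10^{12}$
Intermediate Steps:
$L{\left(R,M \right)} = \frac{1}{3} + \frac{M}{6}$
$A{\left(s \right)} = - \frac{11}{3}$ ($A{\left(s \right)} = \frac{1}{3} + \frac{1}{6} \left(-24\right) = \frac{1}{3} - 4 = - \frac{11}{3}$)
$\left(x + 980038\right) \left(A{\left(580 \right)} + 816149\right) = \left(-4463223 + 980038\right) \left(- \frac{11}{3} + 816149\right) = \left(-3483185\right) \frac{2448436}{3} = - \frac{8528355548660}{3}$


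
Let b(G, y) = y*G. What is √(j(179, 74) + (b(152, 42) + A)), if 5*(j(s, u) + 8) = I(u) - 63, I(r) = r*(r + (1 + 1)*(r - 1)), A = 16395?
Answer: 2*√162590/5 ≈ 161.29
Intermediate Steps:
b(G, y) = G*y
I(r) = r*(-2 + 3*r) (I(r) = r*(r + 2*(-1 + r)) = r*(r + (-2 + 2*r)) = r*(-2 + 3*r))
j(s, u) = -103/5 + u*(-2 + 3*u)/5 (j(s, u) = -8 + (u*(-2 + 3*u) - 63)/5 = -8 + (-63 + u*(-2 + 3*u))/5 = -8 + (-63/5 + u*(-2 + 3*u)/5) = -103/5 + u*(-2 + 3*u)/5)
√(j(179, 74) + (b(152, 42) + A)) = √((-103/5 + (⅕)*74*(-2 + 3*74)) + (152*42 + 16395)) = √((-103/5 + (⅕)*74*(-2 + 222)) + (6384 + 16395)) = √((-103/5 + (⅕)*74*220) + 22779) = √((-103/5 + 3256) + 22779) = √(16177/5 + 22779) = √(130072/5) = 2*√162590/5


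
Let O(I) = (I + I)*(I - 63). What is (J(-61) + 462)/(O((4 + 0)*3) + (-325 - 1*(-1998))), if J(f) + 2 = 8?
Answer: 468/449 ≈ 1.0423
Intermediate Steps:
J(f) = 6 (J(f) = -2 + 8 = 6)
O(I) = 2*I*(-63 + I) (O(I) = (2*I)*(-63 + I) = 2*I*(-63 + I))
(J(-61) + 462)/(O((4 + 0)*3) + (-325 - 1*(-1998))) = (6 + 462)/(2*((4 + 0)*3)*(-63 + (4 + 0)*3) + (-325 - 1*(-1998))) = 468/(2*(4*3)*(-63 + 4*3) + (-325 + 1998)) = 468/(2*12*(-63 + 12) + 1673) = 468/(2*12*(-51) + 1673) = 468/(-1224 + 1673) = 468/449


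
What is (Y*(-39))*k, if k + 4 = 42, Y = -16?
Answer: 23712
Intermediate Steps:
k = 38 (k = -4 + 42 = 38)
(Y*(-39))*k = -16*(-39)*38 = 624*38 = 23712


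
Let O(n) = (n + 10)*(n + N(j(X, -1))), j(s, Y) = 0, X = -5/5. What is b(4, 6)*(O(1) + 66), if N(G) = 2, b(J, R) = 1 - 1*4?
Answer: -297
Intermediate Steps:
X = -1 (X = -5*⅕ = -1)
b(J, R) = -3 (b(J, R) = 1 - 4 = -3)
O(n) = (2 + n)*(10 + n) (O(n) = (n + 10)*(n + 2) = (10 + n)*(2 + n) = (2 + n)*(10 + n))
b(4, 6)*(O(1) + 66) = -3*((20 + 1² + 12*1) + 66) = -3*((20 + 1 + 12) + 66) = -3*(33 + 66) = -3*99 = -297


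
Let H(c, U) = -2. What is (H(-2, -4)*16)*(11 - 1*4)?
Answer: -224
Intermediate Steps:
(H(-2, -4)*16)*(11 - 1*4) = (-2*16)*(11 - 1*4) = -32*(11 - 4) = -32*7 = -224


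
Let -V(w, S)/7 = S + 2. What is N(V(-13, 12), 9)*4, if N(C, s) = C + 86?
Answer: -48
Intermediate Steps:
V(w, S) = -14 - 7*S (V(w, S) = -7*(S + 2) = -7*(2 + S) = -14 - 7*S)
N(C, s) = 86 + C
N(V(-13, 12), 9)*4 = (86 + (-14 - 7*12))*4 = (86 + (-14 - 84))*4 = (86 - 98)*4 = -12*4 = -48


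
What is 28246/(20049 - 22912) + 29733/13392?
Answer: -97714951/12780432 ≈ -7.6457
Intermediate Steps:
28246/(20049 - 22912) + 29733/13392 = 28246/(-2863) + 29733*(1/13392) = 28246*(-1/2863) + 9911/4464 = -28246/2863 + 9911/4464 = -97714951/12780432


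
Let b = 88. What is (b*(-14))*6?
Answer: -7392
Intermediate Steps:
(b*(-14))*6 = (88*(-14))*6 = -1232*6 = -7392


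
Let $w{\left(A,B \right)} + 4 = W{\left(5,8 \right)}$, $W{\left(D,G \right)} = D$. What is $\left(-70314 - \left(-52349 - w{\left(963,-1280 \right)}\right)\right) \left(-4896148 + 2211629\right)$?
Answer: $48224699316$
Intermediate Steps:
$w{\left(A,B \right)} = 1$ ($w{\left(A,B \right)} = -4 + 5 = 1$)
$\left(-70314 - \left(-52349 - w{\left(963,-1280 \right)}\right)\right) \left(-4896148 + 2211629\right) = \left(-70314 + \left(\left(64820 + 1\right) - 12471\right)\right) \left(-4896148 + 2211629\right) = \left(-70314 + \left(64821 - 12471\right)\right) \left(-2684519\right) = \left(-70314 + 52350\right) \left(-2684519\right) = \left(-17964\right) \left(-2684519\right) = 48224699316$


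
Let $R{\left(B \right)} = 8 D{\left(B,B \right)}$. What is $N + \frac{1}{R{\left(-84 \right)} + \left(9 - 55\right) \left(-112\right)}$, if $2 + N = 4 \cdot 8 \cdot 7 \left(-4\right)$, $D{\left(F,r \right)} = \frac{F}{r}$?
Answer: $- \frac{4633679}{5160} \approx -898.0$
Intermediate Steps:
$R{\left(B \right)} = 8$ ($R{\left(B \right)} = 8 \frac{B}{B} = 8 \cdot 1 = 8$)
$N = -898$ ($N = -2 + 4 \cdot 8 \cdot 7 \left(-4\right) = -2 + 32 \cdot 7 \left(-4\right) = -2 + 224 \left(-4\right) = -2 - 896 = -898$)
$N + \frac{1}{R{\left(-84 \right)} + \left(9 - 55\right) \left(-112\right)} = -898 + \frac{1}{8 + \left(9 - 55\right) \left(-112\right)} = -898 + \frac{1}{8 - -5152} = -898 + \frac{1}{8 + 5152} = -898 + \frac{1}{5160} = - \frac{4633679}{5160}$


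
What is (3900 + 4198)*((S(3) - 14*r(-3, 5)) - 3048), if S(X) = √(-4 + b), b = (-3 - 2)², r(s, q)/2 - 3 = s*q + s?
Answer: -21281544 + 8098*√21 ≈ -2.1244e+7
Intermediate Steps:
r(s, q) = 6 + 2*s + 2*q*s (r(s, q) = 6 + 2*(s*q + s) = 6 + 2*(q*s + s) = 6 + 2*(s + q*s) = 6 + (2*s + 2*q*s) = 6 + 2*s + 2*q*s)
b = 25 (b = (-5)² = 25)
S(X) = √21 (S(X) = √(-4 + 25) = √21)
(3900 + 4198)*((S(3) - 14*r(-3, 5)) - 3048) = (3900 + 4198)*((√21 - 14*(6 + 2*(-3) + 2*5*(-3))) - 3048) = 8098*((√21 - 14*(6 - 6 - 30)) - 3048) = 8098*((√21 - 14*(-30)) - 3048) = 8098*((√21 + 420) - 3048) = 8098*((420 + √21) - 3048) = 8098*(-2628 + √21) = -21281544 + 8098*√21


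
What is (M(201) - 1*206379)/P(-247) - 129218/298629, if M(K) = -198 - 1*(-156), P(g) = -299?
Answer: 61604660627/89290071 ≈ 689.94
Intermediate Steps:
M(K) = -42 (M(K) = -198 + 156 = -42)
(M(201) - 1*206379)/P(-247) - 129218/298629 = (-42 - 1*206379)/(-299) - 129218/298629 = (-42 - 206379)*(-1/299) - 129218*1/298629 = -206421*(-1/299) - 129218/298629 = 206421/299 - 129218/298629 = 61604660627/89290071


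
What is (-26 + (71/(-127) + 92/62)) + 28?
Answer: 11515/3937 ≈ 2.9248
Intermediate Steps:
(-26 + (71/(-127) + 92/62)) + 28 = (-26 + (71*(-1/127) + 92*(1/62))) + 28 = (-26 + (-71/127 + 46/31)) + 28 = (-26 + 3641/3937) + 28 = -98721/3937 + 28 = 11515/3937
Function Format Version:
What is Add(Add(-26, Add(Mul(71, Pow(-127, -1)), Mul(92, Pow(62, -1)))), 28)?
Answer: Rational(11515, 3937) ≈ 2.9248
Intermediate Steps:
Add(Add(-26, Add(Mul(71, Pow(-127, -1)), Mul(92, Pow(62, -1)))), 28) = Add(Add(-26, Add(Mul(71, Rational(-1, 127)), Mul(92, Rational(1, 62)))), 28) = Add(Add(-26, Add(Rational(-71, 127), Rational(46, 31))), 28) = Add(Add(-26, Rational(3641, 3937)), 28) = Add(Rational(-98721, 3937), 28) = Rational(11515, 3937)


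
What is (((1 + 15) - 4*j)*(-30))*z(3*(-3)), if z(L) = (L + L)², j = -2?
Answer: -233280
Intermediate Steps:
z(L) = 4*L² (z(L) = (2*L)² = 4*L²)
(((1 + 15) - 4*j)*(-30))*z(3*(-3)) = (((1 + 15) - 4*(-2))*(-30))*(4*(3*(-3))²) = ((16 + 8)*(-30))*(4*(-9)²) = (24*(-30))*(4*81) = -720*324 = -233280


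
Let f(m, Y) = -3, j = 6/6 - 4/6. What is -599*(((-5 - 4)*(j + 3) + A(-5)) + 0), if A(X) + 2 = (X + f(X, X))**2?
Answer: -19168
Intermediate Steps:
j = 1/3 (j = 6*(1/6) - 4*1/6 = 1 - 2/3 = 1/3 ≈ 0.33333)
A(X) = -2 + (-3 + X)**2 (A(X) = -2 + (X - 3)**2 = -2 + (-3 + X)**2)
-599*(((-5 - 4)*(j + 3) + A(-5)) + 0) = -599*(((-5 - 4)*(1/3 + 3) + (-2 + (-3 - 5)**2)) + 0) = -599*((-9*10/3 + (-2 + (-8)**2)) + 0) = -599*((-30 + (-2 + 64)) + 0) = -599*((-30 + 62) + 0) = -599*(32 + 0) = -599*32 = -19168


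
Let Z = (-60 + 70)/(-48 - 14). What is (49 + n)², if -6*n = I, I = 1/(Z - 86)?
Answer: 616703943025/256832676 ≈ 2401.2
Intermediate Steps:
Z = -5/31 (Z = 10/(-62) = 10*(-1/62) = -5/31 ≈ -0.16129)
I = -31/2671 (I = 1/(-5/31 - 86) = 1/(-2671/31) = -31/2671 ≈ -0.011606)
n = 31/16026 (n = -⅙*(-31/2671) = 31/16026 ≈ 0.0019344)
(49 + n)² = (49 + 31/16026)² = (785305/16026)² = 616703943025/256832676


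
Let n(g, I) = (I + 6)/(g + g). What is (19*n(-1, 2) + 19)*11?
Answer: -627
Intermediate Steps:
n(g, I) = (6 + I)/(2*g) (n(g, I) = (6 + I)/((2*g)) = (6 + I)*(1/(2*g)) = (6 + I)/(2*g))
(19*n(-1, 2) + 19)*11 = (19*((½)*(6 + 2)/(-1)) + 19)*11 = (19*((½)*(-1)*8) + 19)*11 = (19*(-4) + 19)*11 = (-76 + 19)*11 = -57*11 = -627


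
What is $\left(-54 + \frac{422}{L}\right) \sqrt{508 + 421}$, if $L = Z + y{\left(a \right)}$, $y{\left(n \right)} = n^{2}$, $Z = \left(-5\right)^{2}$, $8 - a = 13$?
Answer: $- \frac{1139 \sqrt{929}}{25} \approx -1388.6$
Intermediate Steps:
$a = -5$ ($a = 8 - 13 = -5$)
$Z = 25$
$L = 50$ ($L = 25 + \left(-5\right)^{2} = 25 + 25 = 50$)
$\left(-54 + \frac{422}{L}\right) \sqrt{508 + 421} = \left(-54 + \frac{422}{50}\right) \sqrt{508 + 421} = \left(-54 + 422 \cdot \frac{1}{50}\right) \sqrt{929} = \left(-54 + \frac{211}{25}\right) \sqrt{929} = - \frac{1139 \sqrt{929}}{25}$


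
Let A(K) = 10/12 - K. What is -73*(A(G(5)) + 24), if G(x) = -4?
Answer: -12629/6 ≈ -2104.8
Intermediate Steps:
A(K) = ⅚ - K (A(K) = 10*(1/12) - K = ⅚ - K)
-73*(A(G(5)) + 24) = -73*((⅚ - 1*(-4)) + 24) = -73*((⅚ + 4) + 24) = -73*(29/6 + 24) = -73*173/6 = -12629/6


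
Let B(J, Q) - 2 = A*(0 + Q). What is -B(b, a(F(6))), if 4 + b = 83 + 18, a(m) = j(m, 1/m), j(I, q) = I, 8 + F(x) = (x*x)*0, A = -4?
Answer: -34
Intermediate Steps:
F(x) = -8 (F(x) = -8 + (x*x)*0 = -8 + x²*0 = -8 + 0 = -8)
a(m) = m
b = 97 (b = -4 + (83 + 18) = -4 + 101 = 97)
B(J, Q) = 2 - 4*Q (B(J, Q) = 2 - 4*(0 + Q) = 2 - 4*Q)
-B(b, a(F(6))) = -(2 - 4*(-8)) = -(2 + 32) = -1*34 = -34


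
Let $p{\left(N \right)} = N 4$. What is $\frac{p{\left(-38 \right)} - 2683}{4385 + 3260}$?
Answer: $- \frac{567}{1529} \approx -0.37083$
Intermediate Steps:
$p{\left(N \right)} = 4 N$
$\frac{p{\left(-38 \right)} - 2683}{4385 + 3260} = \frac{4 \left(-38\right) - 2683}{4385 + 3260} = \frac{-152 - 2683}{7645} = \left(-2835\right) \frac{1}{7645} = - \frac{567}{1529}$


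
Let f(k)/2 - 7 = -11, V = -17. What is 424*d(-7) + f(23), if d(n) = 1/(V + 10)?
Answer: -480/7 ≈ -68.571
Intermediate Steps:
f(k) = -8 (f(k) = 14 + 2*(-11) = 14 - 22 = -8)
d(n) = -⅐ (d(n) = 1/(-17 + 10) = 1/(-7) = -⅐)
424*d(-7) + f(23) = 424*(-⅐) - 8 = -424/7 - 8 = -480/7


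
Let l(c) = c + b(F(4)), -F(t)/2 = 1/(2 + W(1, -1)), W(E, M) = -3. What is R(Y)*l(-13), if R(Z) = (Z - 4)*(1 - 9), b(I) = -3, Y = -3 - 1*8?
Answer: -1920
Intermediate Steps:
Y = -11 (Y = -3 - 8 = -11)
F(t) = 2 (F(t) = -2/(2 - 3) = -2/(-1) = -2*(-1) = 2)
R(Z) = 32 - 8*Z (R(Z) = (-4 + Z)*(-8) = 32 - 8*Z)
l(c) = -3 + c (l(c) = c - 3 = -3 + c)
R(Y)*l(-13) = (32 - 8*(-11))*(-3 - 13) = (32 + 88)*(-16) = 120*(-16) = -1920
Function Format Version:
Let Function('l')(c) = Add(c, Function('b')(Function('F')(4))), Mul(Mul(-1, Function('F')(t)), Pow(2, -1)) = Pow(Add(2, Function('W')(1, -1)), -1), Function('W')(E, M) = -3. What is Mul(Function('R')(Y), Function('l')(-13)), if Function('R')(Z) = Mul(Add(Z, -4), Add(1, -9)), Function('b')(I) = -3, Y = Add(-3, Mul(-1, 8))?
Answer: -1920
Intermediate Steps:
Y = -11 (Y = Add(-3, -8) = -11)
Function('F')(t) = 2 (Function('F')(t) = Mul(-2, Pow(Add(2, -3), -1)) = Mul(-2, Pow(-1, -1)) = Mul(-2, -1) = 2)
Function('R')(Z) = Add(32, Mul(-8, Z)) (Function('R')(Z) = Mul(Add(-4, Z), -8) = Add(32, Mul(-8, Z)))
Function('l')(c) = Add(-3, c) (Function('l')(c) = Add(c, -3) = Add(-3, c))
Mul(Function('R')(Y), Function('l')(-13)) = Mul(Add(32, Mul(-8, -11)), Add(-3, -13)) = Mul(Add(32, 88), -16) = Mul(120, -16) = -1920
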